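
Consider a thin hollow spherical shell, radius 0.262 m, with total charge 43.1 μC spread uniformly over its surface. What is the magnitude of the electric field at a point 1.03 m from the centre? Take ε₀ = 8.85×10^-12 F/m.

|E| = 3.65e5 V/m

Symmetry ⇒ E = E(r) r̂. Gaussian sphere of radius r = 1.03 m (r > 0.262 m).
The entire shell is enclosed: Q_enc = 4.31e-5 C.
Gauss's law: E·4πr² = Q_enc/ε₀.
E = |Q_enc|/(4πε₀r²) = (4.31×10^-5)/(4π·8.85×10^-12·(1.03)²) = 3.65e5 N/C.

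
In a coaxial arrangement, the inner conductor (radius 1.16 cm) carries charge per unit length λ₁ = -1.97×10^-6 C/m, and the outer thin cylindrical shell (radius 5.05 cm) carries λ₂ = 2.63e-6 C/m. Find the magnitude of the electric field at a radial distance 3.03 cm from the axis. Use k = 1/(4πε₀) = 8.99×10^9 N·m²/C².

Coaxial Gaussian cylinder, radius r = 3.03 cm, length L (between the conductors, 1.16 cm < r < 5.05 cm).
The shell at 5.05 cm lies outside the Gaussian surface, so λ_enc = λ₁ = -1.97×10^-6 C/m.
Gauss's law: E·2πrL = λ_enc L/ε₀.
E = 2k|λ_enc|/r = 2(8.99×10^9)(1.97e-6)/(0.0303) = 1.17×10^6 N/C.

|E| ≈ 1.17e6 N/C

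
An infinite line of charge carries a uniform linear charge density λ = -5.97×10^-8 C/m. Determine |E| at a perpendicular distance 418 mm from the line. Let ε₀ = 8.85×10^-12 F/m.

E = 2.57×10^3 V/m

Choose a coaxial cylinder of radius r = 418 mm (arbitrary length L) as the Gaussian surface.
Q_enc = λL, so λ_enc = -5.97e-8 C/m.
Since E is radial and uniform over the curved surface, Φ = E·2πrL = Q_enc/ε₀ = λ_enc L/ε₀.
E = |λ_enc|/(2πε₀r) = (5.97×10^-8)/(2π·8.85×10^-12·0.418) = 2.57×10^3 N/C.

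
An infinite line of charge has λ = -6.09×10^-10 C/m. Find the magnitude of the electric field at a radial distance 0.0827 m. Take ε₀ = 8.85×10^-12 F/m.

Choose a coaxial cylinder of radius r = 0.0827 m (arbitrary length L) as the Gaussian surface.
Q_enc = λL, so λ_enc = -6.09e-10 C/m.
Gauss's law: E·2πrL = λ_enc L/ε₀.
E = |λ_enc|/(2πε₀r) = (6.09×10^-10)/(2π·8.85×10^-12·0.0827) = 132 N/C.

132 N/C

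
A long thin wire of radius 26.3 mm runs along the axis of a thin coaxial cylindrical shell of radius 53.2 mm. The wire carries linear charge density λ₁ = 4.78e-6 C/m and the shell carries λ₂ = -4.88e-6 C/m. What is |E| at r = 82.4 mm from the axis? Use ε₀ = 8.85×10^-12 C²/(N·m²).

By cylindrical symmetry E is radial; use a coaxial Gaussian cylinder of radius 82.4 mm and length L (r > 53.2 mm, enclosing both).
λ_enc = λ₁ + λ₂ = (4.78e-6) + (-4.88e-6) = -1.00×10^-7 C/m.
Applying ∮E·dA = Q_enc/ε₀ with the end caps contributing no flux:
E = |λ_enc|/(2πε₀r) = (1.00×10^-7)/(2π·8.85×10^-12·0.0824) = 2.18e4 N/C.

E ≈ 2.18e4 N/C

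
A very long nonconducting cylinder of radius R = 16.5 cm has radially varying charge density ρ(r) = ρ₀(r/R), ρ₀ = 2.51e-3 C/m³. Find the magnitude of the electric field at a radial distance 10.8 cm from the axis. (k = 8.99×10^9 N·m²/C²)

Take a coaxial cylindrical Gaussian surface of radius r = 10.8 cm and length L (r < R).
Integrating ρ over the cross-section to radius r: λ_enc = (2πρ₀/R) ∫₀^r r'^2 dr' = 2πρ₀ r^3/(3·R) = 4.013×10^-5 C/m.
Applying ∮E·dA = Q_enc/ε₀ with the end caps contributing no flux:
E = 2k|λ_enc|/r = 2(8.99×10^9)(4.013×10^-5)/(0.108) = 6.68e6 N/C.

|E| = 6.68×10^6 N/C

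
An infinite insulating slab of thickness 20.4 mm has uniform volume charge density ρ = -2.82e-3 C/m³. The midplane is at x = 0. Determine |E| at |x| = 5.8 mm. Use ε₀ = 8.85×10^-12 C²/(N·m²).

E ≈ 1.85×10^6 N/C

By symmetry E is perpendicular to the slab. A Gaussian pillbox from −5.8 mm to +5.8 mm (face area A) lies entirely within the slab.
Q_enc = ρ·(2x)·A and flux = 2EA, so 2EA = 2ρxA/ε₀ ⇒ E = |ρ|x/ε₀.
E = (2.82×10^-3)(0.0058)/(8.85×10^-12) = 1.85e6 N/C.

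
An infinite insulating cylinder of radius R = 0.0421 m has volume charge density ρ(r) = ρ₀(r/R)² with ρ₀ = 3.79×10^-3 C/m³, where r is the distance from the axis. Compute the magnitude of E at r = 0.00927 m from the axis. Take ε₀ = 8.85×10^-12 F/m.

|E| = 4.81e4 N/C

Choose a coaxial cylinder of radius r = 0.00927 m (arbitrary length L) as the Gaussian surface (r < R).
Integrating ρ over the cross-section to radius r: λ_enc = (2πρ₀/R²) ∫₀^r r'^3 dr' = 2πρ₀ r^4/(4·R²) = 2.48×10^-8 C/m.
Applying ∮E·dA = Q_enc/ε₀ with the end caps contributing no flux:
E = |λ_enc|/(2πε₀r) = (2.48×10^-8)/(2π·8.85×10^-12·0.00927) = 4.81×10^4 N/C.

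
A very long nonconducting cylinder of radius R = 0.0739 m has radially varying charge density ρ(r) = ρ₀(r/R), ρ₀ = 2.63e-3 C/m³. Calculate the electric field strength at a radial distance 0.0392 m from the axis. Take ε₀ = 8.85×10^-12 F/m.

Take a coaxial cylindrical Gaussian surface of radius r = 0.0392 m and length L (r < R).
Integrating ρ over the cross-section to radius r: λ_enc = (2πρ₀/R) ∫₀^r r'^2 dr' = 2πρ₀ r^3/(3·R) = 4.49×10^-6 C/m.
Gauss's law: E·2πrL = λ_enc L/ε₀.
E = |λ_enc|/(2πε₀r) = (4.49×10^-6)/(2π·8.85×10^-12·0.0392) = 2.06×10^6 N/C.

E = 2.06×10^6 N/C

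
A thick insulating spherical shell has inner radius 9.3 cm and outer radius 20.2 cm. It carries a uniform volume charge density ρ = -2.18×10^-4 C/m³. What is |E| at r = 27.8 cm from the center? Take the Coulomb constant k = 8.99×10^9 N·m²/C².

By spherical symmetry E is radial; choose a Gaussian sphere of radius r = 27.8 cm (r > 20.2 cm, enclosing the whole shell).
Q_enc = ρ·(4π/3)(b³ − a³) = (-2.18×10^-4)·(4π/3)·((0.202)³ − (0.093)³) = -6.792×10^-6 C.
Applying ∮E·dA = Q_enc/ε₀ with Φ = E(4πr²):
E = k|Q_enc|/r² = (8.99×10^9)(6.792×10^-6)/(0.278)² = 7.90e5 N/C.

|E| = 7.90×10^5 V/m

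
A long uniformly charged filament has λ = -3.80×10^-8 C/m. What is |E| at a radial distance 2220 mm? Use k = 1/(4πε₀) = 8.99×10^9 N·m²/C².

E ≈ 308 V/m

By cylindrical symmetry E is radial; use a coaxial Gaussian cylinder of radius 2220 mm and length L.
Q_enc = λL, so λ_enc = -3.80e-8 C/m.
Applying ∮E·dA = Q_enc/ε₀ with the end caps contributing no flux:
E = 2k|λ_enc|/r = 2(8.99×10^9)(3.80e-8)/(2.22) = 308 N/C.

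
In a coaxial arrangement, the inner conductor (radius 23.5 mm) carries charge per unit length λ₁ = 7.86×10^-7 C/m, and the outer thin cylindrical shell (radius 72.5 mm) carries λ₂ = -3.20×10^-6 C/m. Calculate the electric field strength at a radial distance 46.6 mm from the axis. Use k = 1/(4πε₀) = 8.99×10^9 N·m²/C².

Take a coaxial cylindrical Gaussian surface of radius r = 46.6 mm and length L (between the conductors, 23.5 mm < r < 72.5 mm).
The shell at 72.5 mm lies outside the Gaussian surface, so λ_enc = λ₁ = 7.86e-7 C/m.
Since E is radial and uniform over the curved surface, Φ = E·2πrL = Q_enc/ε₀ = λ_enc L/ε₀.
E = 2k|λ_enc|/r = 2(8.99×10^9)(7.86×10^-7)/(0.0466) = 3.03×10^5 N/C.

3.03×10^5 N/C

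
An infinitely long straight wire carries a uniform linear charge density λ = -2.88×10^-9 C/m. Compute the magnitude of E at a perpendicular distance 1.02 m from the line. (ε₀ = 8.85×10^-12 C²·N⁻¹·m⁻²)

E ≈ 50.8 N/C

Take a coaxial cylindrical Gaussian surface of radius r = 1.02 m and length L.
Q_enc = λL, so λ_enc = -2.88×10^-9 C/m.
Gauss's law: E·2πrL = λ_enc L/ε₀.
E = |λ_enc|/(2πε₀r) = (2.88e-9)/(2π·8.85×10^-12·1.02) = 50.8 N/C.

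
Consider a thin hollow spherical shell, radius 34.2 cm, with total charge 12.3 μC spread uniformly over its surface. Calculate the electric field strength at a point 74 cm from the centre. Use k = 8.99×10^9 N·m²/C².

E = 2.02×10^5 N/C

By spherical symmetry E is radial; choose a Gaussian sphere of radius r = 74 cm (r > 34.2 cm).
The entire shell is enclosed: Q_enc = 1.23×10^-5 C.
Applying ∮E·dA = Q_enc/ε₀ with Φ = E(4πr²):
E = k|Q_enc|/r² = (8.99×10^9)(1.23×10^-5)/(0.74)² = 2.02×10^5 N/C.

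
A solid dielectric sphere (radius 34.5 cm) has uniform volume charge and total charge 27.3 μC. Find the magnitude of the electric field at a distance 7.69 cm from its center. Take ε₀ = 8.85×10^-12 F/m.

Take a concentric spherical Gaussian surface of radius r = 7.69 cm (r < R).
Only the charge within r is enclosed: Q_enc = Q·(r/R)³ = (27.3 μC)·(7.69 cm/34.5 cm)³ = 3.023e-7 C.
By Gauss's law, ∮E·dA = E·4πr² = Q_enc/ε₀.
E = |Q_enc|/(4πε₀r²) = (3.023e-7)/(4π·8.85×10^-12·(0.0769)²) = 4.60×10^5 N/C.

|E| = 4.60e5 N/C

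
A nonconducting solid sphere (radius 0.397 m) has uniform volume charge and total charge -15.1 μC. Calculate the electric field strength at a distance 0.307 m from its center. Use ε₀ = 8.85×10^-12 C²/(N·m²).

Symmetry ⇒ E = E(r) r̂. Gaussian sphere of radius r = 0.307 m (r < R).
Only the charge within r is enclosed: Q_enc = Q·(r/R)³ = (-15.1 μC)·(0.307 m/0.397 m)³ = -6.983×10^-6 C.
Gauss's law: E·4πr² = Q_enc/ε₀.
E = |Q_enc|/(4πε₀r²) = (6.983×10^-6)/(4π·8.85×10^-12·(0.307)²) = 6.66e5 N/C.

6.66e5 N/C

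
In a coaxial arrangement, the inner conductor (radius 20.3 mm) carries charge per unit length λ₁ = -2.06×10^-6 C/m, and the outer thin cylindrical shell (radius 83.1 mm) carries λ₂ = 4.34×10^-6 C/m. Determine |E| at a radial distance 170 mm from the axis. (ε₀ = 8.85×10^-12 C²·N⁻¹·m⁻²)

E ≈ 2.41×10^5 N/C

Coaxial Gaussian cylinder, radius r = 170 mm, length L (r > 83.1 mm, enclosing both).
λ_enc = λ₁ + λ₂ = (-2.06×10^-6) + (4.34e-6) = 2.28×10^-6 C/m.
Applying ∮E·dA = Q_enc/ε₀ with the end caps contributing no flux:
E = |λ_enc|/(2πε₀r) = (2.28×10^-6)/(2π·8.85×10^-12·0.17) = 2.41×10^5 N/C.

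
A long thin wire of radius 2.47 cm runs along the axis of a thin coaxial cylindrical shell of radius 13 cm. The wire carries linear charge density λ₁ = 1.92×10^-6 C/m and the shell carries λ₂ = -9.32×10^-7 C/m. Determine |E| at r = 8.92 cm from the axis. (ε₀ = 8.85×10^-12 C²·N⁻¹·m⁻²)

Choose a coaxial cylinder of radius r = 8.92 cm (arbitrary length L) as the Gaussian surface (between the conductors, 2.47 cm < r < 13 cm).
Only the inner wire is enclosed; the outer shell contributes nothing inside itself. λ_enc = λ₁ = 1.92×10^-6 C/m.
By Gauss's law (flux through the curved wall only), E·2πrL = λ_enc L/ε₀.
E = |λ_enc|/(2πε₀r) = (1.92e-6)/(2π·8.85×10^-12·0.0892) = 3.87×10^5 N/C.

|E| ≈ 3.87×10^5 N/C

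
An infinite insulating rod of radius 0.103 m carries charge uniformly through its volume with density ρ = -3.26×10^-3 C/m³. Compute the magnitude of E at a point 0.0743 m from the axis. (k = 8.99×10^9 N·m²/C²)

|E| ≈ 1.37e7 N/C

Coaxial Gaussian cylinder, radius r = 0.0743 m, length L (r < R).
Charge inside radius r per length L is ρ·πr²·L, so λ_enc = ρπr² = -5.654×10^-5 C/m.
Applying ∮E·dA = Q_enc/ε₀ with the end caps contributing no flux:
E = 2k|λ_enc|/r = 2(8.99×10^9)(5.654e-5)/(0.0743) = 1.37e7 N/C.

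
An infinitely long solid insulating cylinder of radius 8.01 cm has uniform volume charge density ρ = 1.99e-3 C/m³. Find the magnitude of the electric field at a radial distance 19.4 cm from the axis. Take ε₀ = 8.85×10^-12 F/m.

E ≈ 3.72×10^6 N/C

Take a coaxial cylindrical Gaussian surface of radius r = 19.4 cm and length L (r > 8.01 cm, full cross-section enclosed).
λ_enc = ρ·πR² = (1.99×10^-3)π(0.0801)² = 4.011×10^-5 C/m.
Since E is radial and uniform over the curved surface, Φ = E·2πrL = Q_enc/ε₀ = λ_enc L/ε₀.
E = |λ_enc|/(2πε₀r) = (4.011e-5)/(2π·8.85×10^-12·0.194) = 3.72e6 N/C.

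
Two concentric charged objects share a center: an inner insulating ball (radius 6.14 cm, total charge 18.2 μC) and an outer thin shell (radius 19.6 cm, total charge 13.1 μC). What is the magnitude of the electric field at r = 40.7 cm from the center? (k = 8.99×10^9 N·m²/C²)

E = 1.70×10^6 V/m

Symmetry ⇒ E = E(r) r̂. Gaussian sphere of radius r = 40.7 cm (r > 19.6 cm, enclosing both).
Q_enc = (18.2 μC) + (13.1 μC) = 3.13×10^-5 C.
Applying ∮E·dA = Q_enc/ε₀ with Φ = E(4πr²):
E = k|Q_enc|/r² = (8.99×10^9)(3.13e-5)/(0.407)² = 1.70×10^6 N/C.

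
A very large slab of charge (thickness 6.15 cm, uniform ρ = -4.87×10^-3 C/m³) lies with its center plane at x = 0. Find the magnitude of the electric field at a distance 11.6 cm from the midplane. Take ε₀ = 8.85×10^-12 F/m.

The point |x| = 11.6 cm lies outside the slab (half-thickness 0.03075 m). A symmetric pillbox spanning the full slab encloses Q_enc = ρ·d·A.
Flux = 2EA ⇒ E = |ρ|d/(2ε₀), independent of distance outside.
E = (4.87×10^-3)(0.0615)/(2·8.85×10^-12) = 1.69×10^7 N/C.

E ≈ 1.69e7 N/C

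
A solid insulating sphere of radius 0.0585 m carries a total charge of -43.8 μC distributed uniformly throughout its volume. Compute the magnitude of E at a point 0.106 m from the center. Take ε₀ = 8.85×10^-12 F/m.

Take a concentric spherical Gaussian surface of radius r = 0.106 m (r > R, so the entire charge is enclosed).
Q_enc = -43.8 μC = -4.38×10^-5 C.
Gauss's law: E·4πr² = Q_enc/ε₀.
E = |Q_enc|/(4πε₀r²) = (4.38e-5)/(4π·8.85×10^-12·(0.106)²) = 3.51×10^7 N/C.

E = 3.51e7 V/m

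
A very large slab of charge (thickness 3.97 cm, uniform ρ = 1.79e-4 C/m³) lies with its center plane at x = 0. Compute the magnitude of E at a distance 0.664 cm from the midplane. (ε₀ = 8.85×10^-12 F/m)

|E| = 1.34×10^5 N/C

By symmetry E is perpendicular to the slab. A Gaussian pillbox from −0.664 cm to +0.664 cm (face area A) lies entirely within the slab.
Q_enc = ρ·(2x)·A and flux = 2EA, so 2EA = 2ρxA/ε₀ ⇒ E = |ρ|x/ε₀.
E = (1.79×10^-4)(0.00664)/(8.85×10^-12) = 1.34×10^5 N/C.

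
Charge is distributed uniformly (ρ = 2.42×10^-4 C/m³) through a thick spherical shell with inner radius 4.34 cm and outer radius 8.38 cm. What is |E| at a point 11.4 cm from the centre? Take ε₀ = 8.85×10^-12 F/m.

Use a concentric Gaussian sphere at r = 11.4 cm (r > 8.38 cm, enclosing the whole shell).
Q_enc = ρ·(4π/3)(b³ − a³) = (2.42×10^-4)·(4π/3)·((0.0838)³ − (0.0434)³) = 5.137×10^-7 C.
Applying ∮E·dA = Q_enc/ε₀ with Φ = E(4πr²):
E = |Q_enc|/(4πε₀r²) = (5.137×10^-7)/(4π·8.85×10^-12·(0.114)²) = 3.55e5 N/C.

E ≈ 3.55×10^5 V/m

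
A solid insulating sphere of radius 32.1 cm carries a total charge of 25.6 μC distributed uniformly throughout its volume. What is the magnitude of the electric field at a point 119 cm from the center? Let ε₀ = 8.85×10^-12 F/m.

E ≈ 1.63×10^5 N/C

By spherical symmetry E is radial; choose a Gaussian sphere of radius r = 119 cm (r > R, so the entire charge is enclosed).
Q_enc = 25.6 μC = 2.56×10^-5 C.
Applying ∮E·dA = Q_enc/ε₀ with Φ = E(4πr²):
E = |Q_enc|/(4πε₀r²) = (2.56×10^-5)/(4π·8.85×10^-12·(1.19)²) = 1.63×10^5 N/C.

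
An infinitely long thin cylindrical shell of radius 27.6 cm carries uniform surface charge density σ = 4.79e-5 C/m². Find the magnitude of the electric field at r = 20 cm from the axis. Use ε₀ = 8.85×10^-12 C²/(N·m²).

Take a coaxial cylindrical Gaussian surface of radius r = 20 cm and length L (r < 27.6 cm, inside the shell).
No charge is enclosed, so Gauss's law gives E·2πrL = 0 ⇒ E = 0.

|E| = 0 V/m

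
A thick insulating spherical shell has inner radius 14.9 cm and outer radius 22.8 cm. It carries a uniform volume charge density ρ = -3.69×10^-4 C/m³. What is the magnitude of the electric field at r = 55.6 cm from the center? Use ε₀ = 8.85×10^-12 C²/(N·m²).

E ≈ 3.84e5 N/C

By spherical symmetry E is radial; choose a Gaussian sphere of radius r = 55.6 cm (r > 22.8 cm, enclosing the whole shell).
Q_enc = ρ·(4π/3)(b³ − a³) = (-3.69×10^-4)·(4π/3)·((0.228)³ − (0.149)³) = -1.321e-5 C.
Since E is radial and uniform over the Gaussian sphere, Φ = E·4πr² = Q_enc/ε₀.
E = |Q_enc|/(4πε₀r²) = (1.321×10^-5)/(4π·8.85×10^-12·(0.556)²) = 3.84e5 N/C.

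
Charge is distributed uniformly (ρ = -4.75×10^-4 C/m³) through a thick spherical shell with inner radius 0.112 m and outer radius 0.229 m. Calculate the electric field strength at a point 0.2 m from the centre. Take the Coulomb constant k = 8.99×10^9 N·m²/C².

Take a concentric spherical Gaussian surface of radius r = 0.2 m (within the shell material, 0.112 m < r < 0.229 m).
Enclosed charge is the volume from a to r: Q_enc = (4π/3)ρ(r³ − a³) = -1.312×10^-5 C.
Applying ∮E·dA = Q_enc/ε₀ with Φ = E(4πr²):
E = k|Q_enc|/r² = (8.99×10^9)(1.312e-5)/(0.2)² = 2.95e6 N/C.

|E| ≈ 2.95×10^6 N/C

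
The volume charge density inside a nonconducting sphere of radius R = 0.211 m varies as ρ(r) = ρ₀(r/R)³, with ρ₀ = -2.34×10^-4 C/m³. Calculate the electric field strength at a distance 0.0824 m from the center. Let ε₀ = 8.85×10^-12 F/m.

By spherical symmetry E is radial; choose a Gaussian sphere of radius r = 0.0824 m (r < R).
Integrate the density: Q_enc = 4π ∫₀^r ρ₀(r'/R)^3 r'² dr' = 4πρ₀ r^6/(6·R³) = -1.633e-8 C.
Applying ∮E·dA = Q_enc/ε₀ with Φ = E(4πr²):
E = |Q_enc|/(4πε₀r²) = (1.633×10^-8)/(4π·8.85×10^-12·(0.0824)²) = 2.16e4 N/C.

|E| ≈ 2.16×10^4 V/m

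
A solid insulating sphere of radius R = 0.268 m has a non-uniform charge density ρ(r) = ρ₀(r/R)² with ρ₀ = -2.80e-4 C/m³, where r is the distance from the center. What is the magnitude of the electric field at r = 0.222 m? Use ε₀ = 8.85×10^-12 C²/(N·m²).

|E| ≈ 9.64×10^5 N/C

By spherical symmetry E is radial; choose a Gaussian sphere of radius r = 0.222 m (r < R).
Q_enc = ∫₀^r ρ(r')·4πr'² dr' = (4πρ₀/R²) ∫₀^r r'^4 dr' = 4πρ₀ r^5/(5·R²) = -5.283e-6 C.
Gauss's law: E·4πr² = Q_enc/ε₀.
E = |Q_enc|/(4πε₀r²) = (5.283×10^-6)/(4π·8.85×10^-12·(0.222)²) = 9.64×10^5 N/C.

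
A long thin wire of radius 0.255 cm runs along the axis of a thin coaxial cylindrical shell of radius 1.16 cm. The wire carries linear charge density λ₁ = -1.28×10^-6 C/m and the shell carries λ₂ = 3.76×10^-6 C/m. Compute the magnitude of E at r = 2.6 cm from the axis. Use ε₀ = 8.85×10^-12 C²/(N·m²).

Coaxial Gaussian cylinder, radius r = 2.6 cm, length L (r > 1.16 cm, enclosing both).
λ_enc = λ₁ + λ₂ = (-1.28e-6) + (3.76×10^-6) = 2.48×10^-6 C/m.
Since E is radial and uniform over the curved surface, Φ = E·2πrL = Q_enc/ε₀ = λ_enc L/ε₀.
E = |λ_enc|/(2πε₀r) = (2.48×10^-6)/(2π·8.85×10^-12·0.026) = 1.72×10^6 N/C.

|E| = 1.72×10^6 V/m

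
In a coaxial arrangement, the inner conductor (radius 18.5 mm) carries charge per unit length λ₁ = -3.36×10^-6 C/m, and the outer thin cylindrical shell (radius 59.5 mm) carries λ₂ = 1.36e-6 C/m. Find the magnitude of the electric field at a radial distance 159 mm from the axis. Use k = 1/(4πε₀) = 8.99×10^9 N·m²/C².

|E| = 2.26×10^5 N/C

Coaxial Gaussian cylinder, radius r = 159 mm, length L (r > 59.5 mm, enclosing both).
λ_enc = λ₁ + λ₂ = (-3.36×10^-6) + (1.36×10^-6) = -2.00e-6 C/m.
By Gauss's law (flux through the curved wall only), E·2πrL = λ_enc L/ε₀.
E = 2k|λ_enc|/r = 2(8.99×10^9)(2.00×10^-6)/(0.159) = 2.26×10^5 N/C.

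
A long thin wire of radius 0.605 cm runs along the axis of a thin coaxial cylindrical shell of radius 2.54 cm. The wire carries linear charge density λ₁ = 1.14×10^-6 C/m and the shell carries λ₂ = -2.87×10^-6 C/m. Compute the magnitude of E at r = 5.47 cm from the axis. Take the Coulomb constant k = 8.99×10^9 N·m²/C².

Coaxial Gaussian cylinder, radius r = 5.47 cm, length L (r > 2.54 cm, enclosing both).
λ_enc = λ₁ + λ₂ = (1.14×10^-6) + (-2.87×10^-6) = -1.73e-6 C/m.
Applying ∮E·dA = Q_enc/ε₀ with the end caps contributing no flux:
E = 2k|λ_enc|/r = 2(8.99×10^9)(1.73e-6)/(0.0547) = 5.69×10^5 N/C.

E = 5.69e5 V/m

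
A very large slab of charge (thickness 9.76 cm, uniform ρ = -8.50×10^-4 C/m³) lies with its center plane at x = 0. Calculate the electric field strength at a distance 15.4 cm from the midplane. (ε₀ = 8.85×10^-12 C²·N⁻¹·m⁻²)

The point |x| = 15.4 cm lies outside the slab (half-thickness 0.0488 m). A symmetric pillbox spanning the full slab encloses Q_enc = ρ·d·A.
Flux = 2EA ⇒ E = |ρ|d/(2ε₀), independent of distance outside.
E = (8.50×10^-4)(0.0976)/(2·8.85×10^-12) = 4.69×10^6 N/C.

|E| = 4.69×10^6 V/m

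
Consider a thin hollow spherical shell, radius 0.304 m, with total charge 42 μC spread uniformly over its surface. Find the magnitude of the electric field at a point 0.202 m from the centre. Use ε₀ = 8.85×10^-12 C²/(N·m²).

By spherical symmetry E is radial; choose a Gaussian sphere of radius r = 0.202 m (inside the shell, r < 0.304 m).
All the charge is outside the Gaussian surface: Q_enc = 0, hence E = 0 everywhere inside the shell.

E = 0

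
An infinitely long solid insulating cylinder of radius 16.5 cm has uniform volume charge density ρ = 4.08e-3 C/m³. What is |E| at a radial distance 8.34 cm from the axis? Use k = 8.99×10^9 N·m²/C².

Take a coaxial cylindrical Gaussian surface of radius r = 8.34 cm and length L (r < R).
Charge inside radius r per length L is ρ·πr²·L, so λ_enc = ρπr² = 8.915e-5 C/m.
By Gauss's law (flux through the curved wall only), E·2πrL = λ_enc L/ε₀.
E = 2k|λ_enc|/r = 2(8.99×10^9)(8.915e-5)/(0.0834) = 1.92e7 N/C.

1.92e7 N/C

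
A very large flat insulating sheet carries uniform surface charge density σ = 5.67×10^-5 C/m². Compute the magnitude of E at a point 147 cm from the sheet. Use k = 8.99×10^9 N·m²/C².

E ≈ 3.20e6 V/m

By planar symmetry E is perpendicular to the sheet and uniform; use a Gaussian pillbox with flat faces of area A on each side of the sheet.
Flux Φ = 2EA and Q_enc = σA, so 2EA = σA/ε₀ ⇒ E = |σ|/(2ε₀), independent of distance.
E = 2πk|σ| = 2π(8.99×10^9)(5.67e-5) = 3.20×10^6 N/C.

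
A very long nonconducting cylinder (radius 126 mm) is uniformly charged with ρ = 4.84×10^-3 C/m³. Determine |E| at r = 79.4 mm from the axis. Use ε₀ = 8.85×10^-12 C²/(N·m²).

Choose a coaxial cylinder of radius r = 79.4 mm (arbitrary length L) as the Gaussian surface (r < R).
Enclosed charge per unit length: λ_enc = ρ·πr² = (4.84×10^-3)π(0.0794)² = 9.586e-5 C/m.
Gauss's law: E·2πrL = λ_enc L/ε₀.
E = |λ_enc|/(2πε₀r) = (9.586×10^-5)/(2π·8.85×10^-12·0.0794) = 2.17×10^7 N/C.

|E| ≈ 2.17×10^7 N/C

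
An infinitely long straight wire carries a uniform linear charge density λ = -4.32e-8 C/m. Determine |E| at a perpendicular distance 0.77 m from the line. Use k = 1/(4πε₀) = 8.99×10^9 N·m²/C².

By cylindrical symmetry E is radial; use a coaxial Gaussian cylinder of radius 0.77 m and length L.
Q_enc = λL, so λ_enc = -4.32×10^-8 C/m.
Applying ∮E·dA = Q_enc/ε₀ with the end caps contributing no flux:
E = 2k|λ_enc|/r = 2(8.99×10^9)(4.32×10^-8)/(0.77) = 1.01×10^3 N/C.

|E| ≈ 1.01e3 V/m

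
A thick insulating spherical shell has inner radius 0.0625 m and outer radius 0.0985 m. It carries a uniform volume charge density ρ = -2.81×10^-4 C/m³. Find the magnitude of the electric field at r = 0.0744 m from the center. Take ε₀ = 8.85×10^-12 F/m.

E ≈ 3.21e5 N/C

Symmetry ⇒ E = E(r) r̂. Gaussian sphere of radius r = 0.0744 m (within the shell material, 0.0625 m < r < 0.0985 m).
Enclosed charge is the volume from a to r: Q_enc = (4π/3)ρ(r³ − a³) = -1.974×10^-7 C.
Applying ∮E·dA = Q_enc/ε₀ with Φ = E(4πr²):
E = |Q_enc|/(4πε₀r²) = (1.974×10^-7)/(4π·8.85×10^-12·(0.0744)²) = 3.21×10^5 N/C.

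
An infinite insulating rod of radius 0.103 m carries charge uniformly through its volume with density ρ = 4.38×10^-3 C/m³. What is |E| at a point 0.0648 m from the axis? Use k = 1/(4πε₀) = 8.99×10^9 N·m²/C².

Coaxial Gaussian cylinder, radius r = 0.0648 m, length L (r < R).
Charge inside radius r per length L is ρ·πr²·L, so λ_enc = ρπr² = 5.778×10^-5 C/m.
By Gauss's law (flux through the curved wall only), E·2πrL = λ_enc L/ε₀.
E = 2k|λ_enc|/r = 2(8.99×10^9)(5.778×10^-5)/(0.0648) = 1.60×10^7 N/C.

1.60×10^7 V/m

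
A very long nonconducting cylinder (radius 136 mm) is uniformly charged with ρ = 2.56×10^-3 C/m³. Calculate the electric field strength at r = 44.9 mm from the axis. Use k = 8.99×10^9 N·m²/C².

|E| = 6.49e6 N/C

By cylindrical symmetry E is radial; use a coaxial Gaussian cylinder of radius 44.9 mm and length L (r < R).
Enclosed charge per unit length: λ_enc = ρ·πr² = (2.56×10^-3)π(0.0449)² = 1.621e-5 C/m.
Applying ∮E·dA = Q_enc/ε₀ with the end caps contributing no flux:
E = 2k|λ_enc|/r = 2(8.99×10^9)(1.621e-5)/(0.0449) = 6.49e6 N/C.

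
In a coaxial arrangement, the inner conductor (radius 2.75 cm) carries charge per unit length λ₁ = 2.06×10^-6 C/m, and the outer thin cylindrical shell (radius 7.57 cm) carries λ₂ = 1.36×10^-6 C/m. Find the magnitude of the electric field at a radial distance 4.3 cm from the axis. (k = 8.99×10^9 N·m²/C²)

Choose a coaxial cylinder of radius r = 4.3 cm (arbitrary length L) as the Gaussian surface (between the conductors, 2.75 cm < r < 7.57 cm).
The shell at 7.57 cm lies outside the Gaussian surface, so λ_enc = λ₁ = 2.06×10^-6 C/m.
Applying ∮E·dA = Q_enc/ε₀ with the end caps contributing no flux:
E = 2k|λ_enc|/r = 2(8.99×10^9)(2.06e-6)/(0.043) = 8.61×10^5 N/C.

|E| ≈ 8.61×10^5 V/m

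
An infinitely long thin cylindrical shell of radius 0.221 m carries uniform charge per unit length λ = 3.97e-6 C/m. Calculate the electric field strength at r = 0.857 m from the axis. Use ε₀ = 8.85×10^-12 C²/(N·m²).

8.33×10^4 N/C

By cylindrical symmetry E is radial; use a coaxial Gaussian cylinder of radius 0.857 m and length L (r > 0.221 m).
The full line charge is enclosed: λ_enc = 3.97×10^-6 C/m.
Since E is radial and uniform over the curved surface, Φ = E·2πrL = Q_enc/ε₀ = λ_enc L/ε₀.
E = |λ_enc|/(2πε₀r) = (3.97×10^-6)/(2π·8.85×10^-12·0.857) = 8.33×10^4 N/C.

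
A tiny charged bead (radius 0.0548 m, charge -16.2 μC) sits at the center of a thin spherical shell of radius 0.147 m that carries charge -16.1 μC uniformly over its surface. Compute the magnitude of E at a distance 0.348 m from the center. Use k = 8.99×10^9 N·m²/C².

|E| = 2.40e6 N/C

By spherical symmetry E is radial; choose a Gaussian sphere of radius r = 0.348 m (r > 0.147 m, enclosing both).
Q_enc = (-16.2 μC) + (-16.1 μC) = -3.23×10^-5 C.
Applying ∮E·dA = Q_enc/ε₀ with Φ = E(4πr²):
E = k|Q_enc|/r² = (8.99×10^9)(3.23×10^-5)/(0.348)² = 2.40×10^6 N/C.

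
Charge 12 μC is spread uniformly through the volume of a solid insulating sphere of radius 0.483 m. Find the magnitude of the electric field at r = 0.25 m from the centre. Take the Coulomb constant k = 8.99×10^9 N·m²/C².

Symmetry ⇒ E = E(r) r̂. Gaussian sphere of radius r = 0.25 m (r < R).
For a uniform sphere the enclosed fraction is (r/R)³, so Q_enc = (12 μC)(0.25/0.483)³ = 1.664×10^-6 C.
Gauss's law: E·4πr² = Q_enc/ε₀.
E = k|Q_enc|/r² = (8.99×10^9)(1.664×10^-6)/(0.25)² = 2.39×10^5 N/C.

|E| ≈ 2.39e5 N/C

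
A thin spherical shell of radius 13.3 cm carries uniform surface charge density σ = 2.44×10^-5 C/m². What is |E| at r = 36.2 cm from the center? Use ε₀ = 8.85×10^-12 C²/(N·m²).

By spherical symmetry E is radial; choose a Gaussian sphere of radius r = 36.2 cm (r > 13.3 cm).
The entire shell is enclosed: Q_enc = σ·4πR² = (2.44×10^-5)·4π·(0.133)² = 5.424×10^-6 C.
By Gauss's law, ∮E·dA = E·4πr² = Q_enc/ε₀.
E = |Q_enc|/(4πε₀r²) = (5.424e-6)/(4π·8.85×10^-12·(0.362)²) = 3.72e5 N/C.

E ≈ 3.72×10^5 N/C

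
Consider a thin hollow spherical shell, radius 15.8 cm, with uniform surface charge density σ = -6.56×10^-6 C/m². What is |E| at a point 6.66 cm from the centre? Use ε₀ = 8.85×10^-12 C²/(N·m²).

E = 0

Use a concentric Gaussian sphere at r = 6.66 cm (inside the shell, r < 15.8 cm).
No charge lies within this surface, so Q_enc = 0 and Gauss's law gives E·4πr² = 0 ⇒ E = 0.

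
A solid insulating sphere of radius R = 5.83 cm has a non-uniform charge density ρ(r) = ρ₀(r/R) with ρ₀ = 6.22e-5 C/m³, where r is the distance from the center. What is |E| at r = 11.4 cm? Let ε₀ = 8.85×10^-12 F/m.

By spherical symmetry E is radial; choose a Gaussian sphere of radius r = 11.4 cm (r > R, all charge enclosed).
Q_enc = 4π ∫₀^R ρ₀(r'/R)^1 r'² dr' = 4πρ₀R³/4 = 3.872e-8 C.
Gauss's law: E·4πr² = Q_enc/ε₀.
E = |Q_enc|/(4πε₀r²) = (3.872e-8)/(4π·8.85×10^-12·(0.114)²) = 2.68×10^4 N/C.

E = 2.68×10^4 V/m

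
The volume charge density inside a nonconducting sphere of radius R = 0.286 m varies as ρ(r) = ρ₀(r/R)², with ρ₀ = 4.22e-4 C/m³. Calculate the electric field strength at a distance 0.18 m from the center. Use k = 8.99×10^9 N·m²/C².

Use a concentric Gaussian sphere at r = 0.18 m (r < R).
Q_enc = ∫₀^r ρ(r')·4πr'² dr' = (4πρ₀/R²) ∫₀^r r'^4 dr' = 4πρ₀ r^5/(5·R²) = 2.45e-6 C.
Gauss's law: E·4πr² = Q_enc/ε₀.
E = k|Q_enc|/r² = (8.99×10^9)(2.45×10^-6)/(0.18)² = 6.80×10^5 N/C.

E = 6.80×10^5 N/C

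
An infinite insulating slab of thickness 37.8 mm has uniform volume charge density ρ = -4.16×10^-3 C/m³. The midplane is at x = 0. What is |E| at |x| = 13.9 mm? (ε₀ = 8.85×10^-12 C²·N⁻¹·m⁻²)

E = 6.53×10^6 N/C

By symmetry E is perpendicular to the slab. A Gaussian pillbox from −13.9 mm to +13.9 mm (face area A) lies entirely within the slab.
Q_enc = ρ·(2x)·A and flux = 2EA, so 2EA = 2ρxA/ε₀ ⇒ E = |ρ|x/ε₀.
E = (4.16×10^-3)(0.0139)/(8.85×10^-12) = 6.53×10^6 N/C.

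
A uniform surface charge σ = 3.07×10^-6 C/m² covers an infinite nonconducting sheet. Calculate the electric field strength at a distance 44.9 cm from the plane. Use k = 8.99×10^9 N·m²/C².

Choose a cylindrical pillbox piercing the sheet, end faces (area A) parallel to it.
Flux Φ = 2EA and Q_enc = σA, so 2EA = σA/ε₀ ⇒ E = |σ|/(2ε₀), independent of distance.
E = 2πk|σ| = 2π(8.99×10^9)(3.07e-6) = 1.73e5 N/C.

1.73e5 N/C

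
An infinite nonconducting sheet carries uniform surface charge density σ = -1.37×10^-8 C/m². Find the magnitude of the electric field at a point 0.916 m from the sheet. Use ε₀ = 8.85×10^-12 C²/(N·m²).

774 V/m

By planar symmetry E is perpendicular to the sheet and uniform; use a Gaussian pillbox with flat faces of area A on each side of the sheet.
Only the two end caps contribute flux: Φ = 2EA. With Q_enc = σA, Gauss's law gives E = |σ|/(2ε₀).
E = |σ|/(2ε₀) = (1.37e-8)/(2·8.85×10^-12) = 774 N/C.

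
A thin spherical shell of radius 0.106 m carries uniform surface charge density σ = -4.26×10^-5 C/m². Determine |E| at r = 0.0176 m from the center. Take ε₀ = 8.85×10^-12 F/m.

E = 0 (no enclosed charge)

By spherical symmetry E is radial; choose a Gaussian sphere of radius r = 0.0176 m (inside the shell, r < 0.106 m).
No charge lies within this surface, so Q_enc = 0 and Gauss's law gives E·4πr² = 0 ⇒ E = 0.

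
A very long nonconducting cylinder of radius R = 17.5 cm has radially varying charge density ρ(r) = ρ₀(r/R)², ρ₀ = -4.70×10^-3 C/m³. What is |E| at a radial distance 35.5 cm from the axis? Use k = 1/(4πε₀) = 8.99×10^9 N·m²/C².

|E| = 1.15×10^7 N/C

Choose a coaxial cylinder of radius r = 35.5 cm (arbitrary length L) as the Gaussian surface (r > R, full charge per length enclosed).
λ_enc = 2π ∫₀^R ρ₀(r'/R)^2 r' dr' = 2πρ₀R²/4 = -2.261×10^-4 C/m.
Since E is radial and uniform over the curved surface, Φ = E·2πrL = Q_enc/ε₀ = λ_enc L/ε₀.
E = 2k|λ_enc|/r = 2(8.99×10^9)(2.261×10^-4)/(0.355) = 1.15×10^7 N/C.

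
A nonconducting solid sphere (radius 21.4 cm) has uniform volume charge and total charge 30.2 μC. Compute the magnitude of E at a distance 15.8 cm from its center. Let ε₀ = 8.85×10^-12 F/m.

Use a concentric Gaussian sphere at r = 15.8 cm (r < R).
Only the charge within r is enclosed: Q_enc = Q·(r/R)³ = (30.2 μC)·(15.8 cm/21.4 cm)³ = 1.215e-5 C.
By Gauss's law, ∮E·dA = E·4πr² = Q_enc/ε₀.
E = |Q_enc|/(4πε₀r²) = (1.215e-5)/(4π·8.85×10^-12·(0.158)²) = 4.38×10^6 N/C.

|E| ≈ 4.38×10^6 N/C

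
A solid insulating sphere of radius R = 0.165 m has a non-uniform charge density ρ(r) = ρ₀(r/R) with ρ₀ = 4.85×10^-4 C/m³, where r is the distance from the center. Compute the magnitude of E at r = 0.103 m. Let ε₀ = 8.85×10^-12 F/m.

Symmetry ⇒ E = E(r) r̂. Gaussian sphere of radius r = 0.103 m (r < R).
Q_enc = ∫₀^r ρ(r')·4πr'² dr' = (4πρ₀/R) ∫₀^r r'^3 dr' = 4πρ₀ r^4/(4·R) = 1.039×10^-6 C.
By Gauss's law, ∮E·dA = E·4πr² = Q_enc/ε₀.
E = |Q_enc|/(4πε₀r²) = (1.039e-6)/(4π·8.85×10^-12·(0.103)²) = 8.81e5 N/C.

|E| ≈ 8.81×10^5 N/C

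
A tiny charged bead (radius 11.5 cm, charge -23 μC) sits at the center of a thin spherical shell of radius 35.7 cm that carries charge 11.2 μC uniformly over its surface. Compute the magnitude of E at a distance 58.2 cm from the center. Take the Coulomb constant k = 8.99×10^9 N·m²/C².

|E| ≈ 3.13×10^5 N/C

Use a concentric Gaussian sphere at r = 58.2 cm (r > 35.7 cm, enclosing both).
Q_enc = (-23 μC) + (11.2 μC) = -1.18e-5 C.
Since E is radial and uniform over the Gaussian sphere, Φ = E·4πr² = Q_enc/ε₀.
E = k|Q_enc|/r² = (8.99×10^9)(1.18×10^-5)/(0.582)² = 3.13×10^5 N/C.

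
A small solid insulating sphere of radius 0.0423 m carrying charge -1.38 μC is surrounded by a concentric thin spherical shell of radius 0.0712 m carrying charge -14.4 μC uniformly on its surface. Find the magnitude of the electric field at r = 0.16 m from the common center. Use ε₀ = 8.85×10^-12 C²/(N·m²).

|E| ≈ 5.54e6 N/C

Symmetry ⇒ E = E(r) r̂. Gaussian sphere of radius r = 0.16 m (r > 0.0712 m, enclosing both).
Q_enc = (-1.38 μC) + (-14.4 μC) = -1.578×10^-5 C.
Gauss's law: E·4πr² = Q_enc/ε₀.
E = |Q_enc|/(4πε₀r²) = (1.578×10^-5)/(4π·8.85×10^-12·(0.16)²) = 5.54×10^6 N/C.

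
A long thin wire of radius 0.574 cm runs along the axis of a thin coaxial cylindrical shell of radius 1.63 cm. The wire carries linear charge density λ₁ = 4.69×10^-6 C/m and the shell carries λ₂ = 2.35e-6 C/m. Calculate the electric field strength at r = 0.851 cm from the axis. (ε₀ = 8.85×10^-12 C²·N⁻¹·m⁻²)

Choose a coaxial cylinder of radius r = 0.851 cm (arbitrary length L) as the Gaussian surface (between the conductors, 0.574 cm < r < 1.63 cm).
Only the inner wire is enclosed; the outer shell contributes nothing inside itself. λ_enc = λ₁ = 4.69×10^-6 C/m.
Gauss's law: E·2πrL = λ_enc L/ε₀.
E = |λ_enc|/(2πε₀r) = (4.69×10^-6)/(2π·8.85×10^-12·0.00851) = 9.91×10^6 N/C.

|E| = 9.91×10^6 N/C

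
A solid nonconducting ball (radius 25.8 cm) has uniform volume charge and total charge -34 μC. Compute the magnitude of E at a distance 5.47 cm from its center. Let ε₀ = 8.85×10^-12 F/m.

Symmetry ⇒ E = E(r) r̂. Gaussian sphere of radius r = 5.47 cm (r < R).
For a uniform sphere the enclosed fraction is (r/R)³, so Q_enc = (-34 μC)(0.0547/0.258)³ = -3.24×10^-7 C.
Gauss's law: E·4πr² = Q_enc/ε₀.
E = |Q_enc|/(4πε₀r²) = (3.24×10^-7)/(4π·8.85×10^-12·(0.0547)²) = 9.74×10^5 N/C.

E ≈ 9.74×10^5 V/m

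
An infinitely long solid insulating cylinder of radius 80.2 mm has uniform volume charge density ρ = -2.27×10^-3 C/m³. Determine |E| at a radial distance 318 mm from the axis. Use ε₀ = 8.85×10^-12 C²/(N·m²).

|E| = 2.59×10^6 V/m

By cylindrical symmetry E is radial; use a coaxial Gaussian cylinder of radius 318 mm and length L (r > 80.2 mm, full cross-section enclosed).
λ_enc = ρ·πR² = (-2.27×10^-3)π(0.0802)² = -4.587×10^-5 C/m.
By Gauss's law (flux through the curved wall only), E·2πrL = λ_enc L/ε₀.
E = |λ_enc|/(2πε₀r) = (4.587e-5)/(2π·8.85×10^-12·0.318) = 2.59×10^6 N/C.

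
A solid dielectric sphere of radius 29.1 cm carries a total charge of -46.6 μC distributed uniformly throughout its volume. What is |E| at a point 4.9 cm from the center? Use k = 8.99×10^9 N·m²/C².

8.33e5 V/m

Use a concentric Gaussian sphere at r = 4.9 cm (r < R).
For a uniform sphere the enclosed fraction is (r/R)³, so Q_enc = (-46.6 μC)(0.049/0.291)³ = -2.225e-7 C.
Since E is radial and uniform over the Gaussian sphere, Φ = E·4πr² = Q_enc/ε₀.
E = k|Q_enc|/r² = (8.99×10^9)(2.225e-7)/(0.049)² = 8.33×10^5 N/C.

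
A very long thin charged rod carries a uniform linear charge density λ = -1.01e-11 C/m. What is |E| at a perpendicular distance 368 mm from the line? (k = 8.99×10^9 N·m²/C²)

By cylindrical symmetry E is radial; use a coaxial Gaussian cylinder of radius 368 mm and length L.
Q_enc = λL, so λ_enc = -1.01×10^-11 C/m.
Gauss's law: E·2πrL = λ_enc L/ε₀.
E = 2k|λ_enc|/r = 2(8.99×10^9)(1.01×10^-11)/(0.368) = 0.493 N/C.

0.493 N/C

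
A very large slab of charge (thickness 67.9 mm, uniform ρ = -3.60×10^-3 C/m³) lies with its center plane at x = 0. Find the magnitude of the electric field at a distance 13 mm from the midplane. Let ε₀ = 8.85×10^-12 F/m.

By symmetry E is perpendicular to the slab. A Gaussian pillbox from −13 mm to +13 mm (face area A) lies entirely within the slab.
Q_enc = ρ·(2x)·A and flux = 2EA, so 2EA = 2ρxA/ε₀ ⇒ E = |ρ|x/ε₀.
E = (3.60×10^-3)(0.013)/(8.85×10^-12) = 5.29e6 N/C.

|E| = 5.29×10^6 N/C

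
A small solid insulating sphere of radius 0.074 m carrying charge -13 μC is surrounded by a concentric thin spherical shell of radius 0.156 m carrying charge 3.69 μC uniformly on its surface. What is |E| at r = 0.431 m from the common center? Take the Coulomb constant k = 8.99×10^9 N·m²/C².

Symmetry ⇒ E = E(r) r̂. Gaussian sphere of radius r = 0.431 m (r > 0.156 m, enclosing both).
Q_enc = (-13 μC) + (3.69 μC) = -9.31e-6 C.
By Gauss's law, ∮E·dA = E·4πr² = Q_enc/ε₀.
E = k|Q_enc|/r² = (8.99×10^9)(9.31e-6)/(0.431)² = 4.51×10^5 N/C.

|E| ≈ 4.51×10^5 N/C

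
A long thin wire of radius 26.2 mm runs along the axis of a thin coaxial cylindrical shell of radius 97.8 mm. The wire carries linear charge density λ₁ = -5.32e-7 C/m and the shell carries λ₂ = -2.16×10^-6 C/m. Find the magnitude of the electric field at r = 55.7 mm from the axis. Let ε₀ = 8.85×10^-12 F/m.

|E| = 1.72×10^5 V/m

Choose a coaxial cylinder of radius r = 55.7 mm (arbitrary length L) as the Gaussian surface (between the conductors, 26.2 mm < r < 97.8 mm).
The shell at 97.8 mm lies outside the Gaussian surface, so λ_enc = λ₁ = -5.32×10^-7 C/m.
Applying ∮E·dA = Q_enc/ε₀ with the end caps contributing no flux:
E = |λ_enc|/(2πε₀r) = (5.32e-7)/(2π·8.85×10^-12·0.0557) = 1.72×10^5 N/C.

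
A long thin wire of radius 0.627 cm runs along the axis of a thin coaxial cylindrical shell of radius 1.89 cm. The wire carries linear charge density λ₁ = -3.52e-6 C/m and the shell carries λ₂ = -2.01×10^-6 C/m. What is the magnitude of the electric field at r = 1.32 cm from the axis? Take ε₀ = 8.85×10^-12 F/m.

By cylindrical symmetry E is radial; use a coaxial Gaussian cylinder of radius 1.32 cm and length L (between the conductors, 0.627 cm < r < 1.89 cm).
Only the inner wire is enclosed; the outer shell contributes nothing inside itself. λ_enc = λ₁ = -3.52×10^-6 C/m.
Gauss's law: E·2πrL = λ_enc L/ε₀.
E = |λ_enc|/(2πε₀r) = (3.52e-6)/(2π·8.85×10^-12·0.0132) = 4.80×10^6 N/C.

|E| = 4.80×10^6 V/m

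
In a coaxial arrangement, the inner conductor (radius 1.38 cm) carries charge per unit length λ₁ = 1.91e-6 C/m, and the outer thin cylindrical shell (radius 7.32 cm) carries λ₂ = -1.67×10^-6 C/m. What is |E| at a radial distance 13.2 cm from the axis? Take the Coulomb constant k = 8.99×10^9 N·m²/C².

Coaxial Gaussian cylinder, radius r = 13.2 cm, length L (r > 7.32 cm, enclosing both).
λ_enc = λ₁ + λ₂ = (1.91×10^-6) + (-1.67×10^-6) = 2.40×10^-7 C/m.
By Gauss's law (flux through the curved wall only), E·2πrL = λ_enc L/ε₀.
E = 2k|λ_enc|/r = 2(8.99×10^9)(2.40×10^-7)/(0.132) = 3.27×10^4 N/C.

3.27×10^4 N/C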